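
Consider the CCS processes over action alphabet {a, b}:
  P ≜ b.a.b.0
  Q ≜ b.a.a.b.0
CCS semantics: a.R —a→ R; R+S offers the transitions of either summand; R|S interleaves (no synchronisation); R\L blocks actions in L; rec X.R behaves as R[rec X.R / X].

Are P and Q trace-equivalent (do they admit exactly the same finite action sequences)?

Reachable graph of P (4 states):
  m0 = b.a.b.0 → ··b··> m1
  m1 = a.b.0 → ··a··> m2
  m2 = b.0 → ··b··> m3
  m3 = 0 → ·
Reachable graph of Q (5 states):
  n0 = b.a.a.b.0 → ··b··> n1
  n1 = a.a.b.0 → ··a··> n2
  n2 = a.b.0 → ··a··> n3
  n3 = b.0 → ··b··> n4
  n4 = 0 → ·
Executing bab from P (initial set {m0}):
  [1] b ⇒ {m1}
  [2] a ⇒ {m2}
  [3] b ⇒ {m3}
  — P admits the full trace.
Executing bab from Q (initial set {n0}):
  [1] b ⇒ {n1}
  [2] a ⇒ {n2}
  [3] b ⇒ ∅ (Q stuck)

NO — witness ⟨bab⟩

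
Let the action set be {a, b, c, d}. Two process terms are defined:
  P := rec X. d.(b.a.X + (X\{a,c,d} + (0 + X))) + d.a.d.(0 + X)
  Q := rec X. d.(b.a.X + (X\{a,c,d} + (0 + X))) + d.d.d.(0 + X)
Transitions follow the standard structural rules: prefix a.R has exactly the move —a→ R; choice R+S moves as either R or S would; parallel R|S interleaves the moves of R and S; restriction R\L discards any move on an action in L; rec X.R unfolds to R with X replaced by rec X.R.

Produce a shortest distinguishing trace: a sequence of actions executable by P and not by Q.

da

Reachable graph of P (6 states):
  s0 = rec X. d.(b.a.X + (X\{a,c,d} + (0 + X))) + d.a.d.(0 + X) :: =d=> s1, =d=> s2
  s1 = a.d.(0 + (rec X. d.(b.a.X + (X\{a,c,d} + (0 + X))) + d.a.d.(0 + X))) :: =a=> s3
  s2 = b.a.(rec X. d.(b.a.X + (X\{a,c,d} + (0 + X))) + d.a.d.(0 + X)) + ((rec X. d.(b.a.X + (X\{a,c,d} + (0 + X))) + d.a.d.(0 + X))\{a,c,d} + (0 + (rec X. d.(b.a.X + (X\{a,c,d} + (0 + X))) + d.a.d.(0 + X)))) :: =b=> s4, =d=> s1, =d=> s2
  s3 = d.(0 + (rec X. d.(b.a.X + (X\{a,c,d} + (0 + X))) + d.a.d.(0 + X))) :: =d=> s5
  s4 = a.(rec X. d.(b.a.X + (X\{a,c,d} + (0 + X))) + d.a.d.(0 + X)) :: =a=> s0
  s5 = 0 + (rec X. d.(b.a.X + (X\{a,c,d} + (0 + X))) + d.a.d.(0 + X)) :: =d=> s1, =d=> s2
Reachable graph of Q (6 states):
  t0 = rec X. d.(b.a.X + (X\{a,c,d} + (0 + X))) + d.d.d.(0 + X) :: =d=> t1, =d=> t2
  t1 = b.a.(rec X. d.(b.a.X + (X\{a,c,d} + (0 + X))) + d.d.d.(0 + X)) + ((rec X. d.(b.a.X + (X\{a,c,d} + (0 + X))) + d.d.d.(0 + X))\{a,c,d} + (0 + (rec X. d.(b.a.X + (X\{a,c,d} + (0 + X))) + d.d.d.(0 + X)))) :: =b=> t3, =d=> t1, =d=> t2
  t2 = d.d.(0 + (rec X. d.(b.a.X + (X\{a,c,d} + (0 + X))) + d.d.d.(0 + X))) :: =d=> t4
  t3 = a.(rec X. d.(b.a.X + (X\{a,c,d} + (0 + X))) + d.d.d.(0 + X)) :: =a=> t0
  t4 = d.(0 + (rec X. d.(b.a.X + (X\{a,c,d} + (0 + X))) + d.d.d.(0 + X))) :: =d=> t5
  t5 = 0 + (rec X. d.(b.a.X + (X\{a,c,d} + (0 + X))) + d.d.d.(0 + X)) :: =d=> t1, =d=> t2
Run σ = ⟨da⟩ on P: start {s0}
  step 1 (d): {s1, s2}
  step 2 (a): {s3}
  — P admits the full trace.
Run σ = ⟨da⟩ on Q: start {t0}
  step 1 (d): {t1, t2}
  step 2 (a): ∅  — Q cannot continue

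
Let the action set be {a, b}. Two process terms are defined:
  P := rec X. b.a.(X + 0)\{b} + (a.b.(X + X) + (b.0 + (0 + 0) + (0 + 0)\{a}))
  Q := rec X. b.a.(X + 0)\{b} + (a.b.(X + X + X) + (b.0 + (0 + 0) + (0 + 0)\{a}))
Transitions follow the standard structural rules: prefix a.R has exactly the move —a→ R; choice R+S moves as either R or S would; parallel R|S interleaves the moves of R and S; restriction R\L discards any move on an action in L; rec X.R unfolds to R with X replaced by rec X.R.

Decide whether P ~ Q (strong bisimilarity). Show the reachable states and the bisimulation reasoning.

bisimilar

P's transition system — 7 states:
  u0 = rec X. b.a.(X + 0)\{b} + (a.b.(X + X) + (b.0 + (0 + 0) + (0 + 0)\{a})) | ··a··> u1, ··b··> u2, ··b··> u3
  u1 = b.((rec X. b.a.(X + 0)\{b} + (a.b.(X + X) + (b.0 + (0 + 0) + (0 + 0)\{a}))) + (rec X. b.a.(X + 0)\{b} + (a.b.(X + X) + (b.0 + (0 + 0) + (0 + 0)\{a})))) | ··b··> u4
  u2 = 0 | deadlocked
  u3 = a.((rec X. b.a.(X + 0)\{b} + (a.b.(X + X) + (b.0 + (0 + 0) + (0 + 0)\{a}))) + 0)\{b} | ··a··> u5
  u4 = (rec X. b.a.(X + 0)\{b} + (a.b.(X + X) + (b.0 + (0 + 0) + (0 + 0)\{a}))) + (rec X. b.a.(X + 0)\{b} + (a.b.(X + X) + (b.0 + (0 + 0) + (0 + 0)\{a}))) | ··a··> u1, ··b··> u2, ··b··> u3
  u5 = ((rec X. b.a.(X + 0)\{b} + (a.b.(X + X) + (b.0 + (0 + 0) + (0 + 0)\{a}))) + 0)\{b} | ··a··> u6
  u6 = (b.((rec X. b.a.(X + 0)\{b} + (a.b.(X + X) + (b.0 + (0 + 0) + (0 + 0)\{a}))) + (rec X. b.a.(X + 0)\{b} + (a.b.(X + X) + (b.0 + (0 + 0) + (0 + 0)\{a})))))\{b} | deadlocked
Q's transition system — 7 states:
  v0 = rec X. b.a.(X + 0)\{b} + (a.b.(X + X + X) + (b.0 + (0 + 0) + (0 + 0)\{a})) | ··a··> v1, ··b··> v2, ··b··> v3
  v1 = b.((rec X. b.a.(X + 0)\{b} + (a.b.(X + X + X) + (b.0 + (0 + 0) + (0 + 0)\{a}))) + (rec X. b.a.(X + 0)\{b} + (a.b.(X + X + X) + (b.0 + (0 + 0) + (0 + 0)\{a}))) + (rec X. b.a.(X + 0)\{b} + (a.b.(X + X + X) + (b.0 + (0 + 0) + (0 + 0)\{a})))) | ··b··> v4
  v2 = 0 | deadlocked
  v3 = a.((rec X. b.a.(X + 0)\{b} + (a.b.(X + X + X) + (b.0 + (0 + 0) + (0 + 0)\{a}))) + 0)\{b} | ··a··> v5
  v4 = (rec X. b.a.(X + 0)\{b} + (a.b.(X + X + X) + (b.0 + (0 + 0) + (0 + 0)\{a}))) + (rec X. b.a.(X + 0)\{b} + (a.b.(X + X + X) + (b.0 + (0 + 0) + (0 + 0)\{a}))) + (rec X. b.a.(X + 0)\{b} + (a.b.(X + X + X) + (b.0 + (0 + 0) + (0 + 0)\{a}))) | ··a··> v1, ··b··> v2, ··b··> v3
  v5 = ((rec X. b.a.(X + 0)\{b} + (a.b.(X + X + X) + (b.0 + (0 + 0) + (0 + 0)\{a}))) + 0)\{b} | ··a··> v6
  v6 = (b.((rec X. b.a.(X + 0)\{b} + (a.b.(X + X + X) + (b.0 + (0 + 0) + (0 + 0)\{a}))) + (rec X. b.a.(X + 0)\{b} + (a.b.(X + X + X) + (b.0 + (0 + 0) + (0 + 0)\{a}))) + (rec X. b.a.(X + 0)\{b} + (a.b.(X + X + X) + (b.0 + (0 + 0) + (0 + 0)\{a})))))\{b} | deadlocked
Partition-refinement fixed point:
  B0 = {u0, u4, v0, v4}
  B1 = {u1, v1}
  B2 = {u2, u6, v2, v6}
  B3 = {u3, v3}
  B4 = {u5, v5}
u0 ∈ B0, v0 ∈ B0 → same block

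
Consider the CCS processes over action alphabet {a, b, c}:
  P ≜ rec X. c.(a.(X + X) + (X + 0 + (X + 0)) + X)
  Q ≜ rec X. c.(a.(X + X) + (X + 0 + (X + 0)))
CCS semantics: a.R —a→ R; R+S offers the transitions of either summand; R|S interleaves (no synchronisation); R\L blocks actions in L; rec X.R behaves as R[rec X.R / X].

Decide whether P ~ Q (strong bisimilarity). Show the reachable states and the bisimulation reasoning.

LTS(P): 3 reachable states
  u0 = rec X. c.(a.(X + X) + (X + 0 + (X + 0)) + X) has moves -c-> u1
  u1 = a.((rec X. c.(a.(X + X) + (X + 0 + (X + 0)) + X)) + (rec X. c.(a.(X + X) + (X + 0 + (X + 0)) + X))) + ((rec X. c.(a.(X + X) + (X + 0 + (X + 0)) + X)) + 0 + ((rec X. c.(a.(X + X) + (X + 0 + (X + 0)) + X)) + 0)) + (rec X. c.(a.(X + X) + (X + 0 + (X + 0)) + X)) has moves -a-> u2, -c-> u1
  u2 = (rec X. c.(a.(X + X) + (X + 0 + (X + 0)) + X)) + (rec X. c.(a.(X + X) + (X + 0 + (X + 0)) + X)) has moves -c-> u1
LTS(Q): 3 reachable states
  v0 = rec X. c.(a.(X + X) + (X + 0 + (X + 0))) has moves -c-> v1
  v1 = a.((rec X. c.(a.(X + X) + (X + 0 + (X + 0)))) + (rec X. c.(a.(X + X) + (X + 0 + (X + 0))))) + ((rec X. c.(a.(X + X) + (X + 0 + (X + 0)))) + 0 + ((rec X. c.(a.(X + X) + (X + 0 + (X + 0)))) + 0)) has moves -a-> v2, -c-> v1
  v2 = (rec X. c.(a.(X + X) + (X + 0 + (X + 0)))) + (rec X. c.(a.(X + X) + (X + 0 + (X + 0)))) has moves -c-> v1
Bisimilarity quotient blocks:
  B0 = {u0, u2, v0, v2}
  B1 = {u1, v1}
u0 ∈ B0, v0 ∈ B0 → same block

bisimilar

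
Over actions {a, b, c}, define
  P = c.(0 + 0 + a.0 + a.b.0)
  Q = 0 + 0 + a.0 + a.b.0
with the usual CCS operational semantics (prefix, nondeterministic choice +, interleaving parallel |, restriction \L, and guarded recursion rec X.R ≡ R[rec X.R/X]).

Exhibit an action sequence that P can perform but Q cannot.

c

LTS(P): 4 reachable states
  p0 = c.(0 + 0 + a.0 + a.b.0) → --c--▸ p1
  p1 = 0 + 0 + a.0 + a.b.0 → --a--▸ p2, --a--▸ p3
  p2 = 0 → stopped
  p3 = b.0 → --b--▸ p2
LTS(Q): 3 reachable states
  q0 = 0 + 0 + a.0 + a.b.0 → --a--▸ q1, --a--▸ q2
  q1 = 0 → stopped
  q2 = b.0 → --b--▸ q1
Run σ = ⟨c⟩ on P: start {p0}
  after c @ step 1: {p1}
  P completes σ.
Run σ = ⟨c⟩ on Q: start {q0}
  after c @ step 1: no successor for Q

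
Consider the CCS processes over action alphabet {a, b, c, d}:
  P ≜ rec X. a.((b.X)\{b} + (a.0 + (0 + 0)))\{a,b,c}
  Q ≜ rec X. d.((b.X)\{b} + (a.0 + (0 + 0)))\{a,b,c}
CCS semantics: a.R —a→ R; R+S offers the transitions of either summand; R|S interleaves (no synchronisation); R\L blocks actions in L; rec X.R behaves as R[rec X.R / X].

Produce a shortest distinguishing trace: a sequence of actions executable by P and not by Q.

LTS(P): 2 reachable states
  p0 = rec X. a.((b.X)\{b} + (a.0 + (0 + 0)))\{a,b,c} :: ··a··> p1
  p1 = ((b.(rec X. a.((b.X)\{b} + (a.0 + (0 + 0)))\{a,b,c}))\{b} + (a.0 + (0 + 0)))\{a,b,c} :: stopped
LTS(Q): 2 reachable states
  q0 = rec X. d.((b.X)\{b} + (a.0 + (0 + 0)))\{a,b,c} :: ··d··> q1
  q1 = ((b.(rec X. d.((b.X)\{b} + (a.0 + (0 + 0)))\{a,b,c}))\{b} + (a.0 + (0 + 0)))\{a,b,c} :: stopped
Run σ = ⟨a⟩ on P: start {p0}
  [1] a ⇒ {p1}
  P completes σ.
Run σ = ⟨a⟩ on Q: start {q0}
  [1] a ⇒ ∅ (Q stuck)

a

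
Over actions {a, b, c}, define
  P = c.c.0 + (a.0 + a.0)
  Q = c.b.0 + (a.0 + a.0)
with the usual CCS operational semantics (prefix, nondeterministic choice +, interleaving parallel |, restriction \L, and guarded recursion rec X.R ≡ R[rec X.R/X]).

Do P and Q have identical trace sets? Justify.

trace-distinct — witness ⟨cc⟩

Reachable graph of P (3 states):
  m0 = c.c.0 + (a.0 + a.0) → -a-> m1, -c-> m2
  m1 = 0 → (no moves)
  m2 = c.0 → -c-> m1
Reachable graph of Q (3 states):
  n0 = c.b.0 + (a.0 + a.0) → -a-> n1, -c-> n2
  n1 = 0 → (no moves)
  n2 = b.0 → -b-> n1
Trace ⟨cc⟩ through P, begin at {m0}:
  [1] c ⇒ {m2}
  [2] c ⇒ {m1}
  P completes σ.
Trace ⟨cc⟩ through Q, begin at {n0}:
  [1] c ⇒ {n2}
  [2] c ⇒ no successor for Q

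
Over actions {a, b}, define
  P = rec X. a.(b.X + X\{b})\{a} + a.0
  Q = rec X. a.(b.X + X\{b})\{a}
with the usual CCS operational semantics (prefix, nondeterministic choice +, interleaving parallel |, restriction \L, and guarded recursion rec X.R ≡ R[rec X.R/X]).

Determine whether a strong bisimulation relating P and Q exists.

LTS(P): 4 reachable states
  u0 = rec X. a.(b.X + X\{b})\{a} + a.0 :: -a-> u1, -a-> u2
  u1 = (b.(rec X. a.(b.X + X\{b})\{a} + a.0) + (rec X. a.(b.X + X\{b})\{a} + a.0)\{b})\{a} :: -b-> u3
  u2 = 0 :: stopped
  u3 = (rec X. a.(b.X + X\{b})\{a} + a.0)\{a} :: stopped
LTS(Q): 3 reachable states
  v0 = rec X. a.(b.X + X\{b})\{a} :: -a-> v1
  v1 = (b.(rec X. a.(b.X + X\{b})\{a}) + (rec X. a.(b.X + X\{b})\{a})\{b})\{a} :: -b-> v2
  v2 = (rec X. a.(b.X + X\{b})\{a})\{a} :: stopped
Bisimilarity quotient blocks:
  B0 = {u0}
  B1 = {u1, v1}
  B2 = {u2, u3, v2}
  B3 = {v0}
u0 ∈ B0, v0 ∈ B3 → different blocks

P ≁ Q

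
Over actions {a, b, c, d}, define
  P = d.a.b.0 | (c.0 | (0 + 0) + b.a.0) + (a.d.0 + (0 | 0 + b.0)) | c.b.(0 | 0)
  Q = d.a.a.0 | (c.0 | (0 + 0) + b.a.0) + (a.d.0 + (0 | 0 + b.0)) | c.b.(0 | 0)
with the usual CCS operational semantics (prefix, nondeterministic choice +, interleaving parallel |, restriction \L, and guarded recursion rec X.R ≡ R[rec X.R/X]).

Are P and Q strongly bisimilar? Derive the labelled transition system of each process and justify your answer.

not bisimilar

P's transition system — 24 states:
  p0 = d.a.b.0 | (c.0 | (0 + 0) + b.a.0) + (a.d.0 + (0 | 0 + b.0)) | c.b.(0 | 0) → —a→ p1, —b→ p2, —b→ p3, —c→ p4, —c→ p5, —d→ p6
  p1 = d.0 | c.b.(0 | 0) → —c→ p7, —d→ p2
  p2 = 0 | c.b.(0 | 0) → —c→ p8
  p3 = d.a.b.0 | a.0 → —a→ p9, —d→ p10
  p4 = (a.d.0 + (0 | 0 + b.0)) | b.(0 | 0) → —a→ p7, —b→ p11, —b→ p8
  p5 = d.a.b.0 | (0 | (0 + 0)) → —d→ p12
  p6 = a.b.0 | (c.0 | (0 + 0) + b.a.0) → —a→ p13, —b→ p10, —c→ p12
  p7 = d.0 | b.(0 | 0) → —b→ p14, —d→ p8
  p8 = 0 | b.(0 | 0) → —b→ p15
  p9 = d.a.b.0 | 0 → —d→ p16
  p10 = a.b.0 | a.0 → —a→ p16, —a→ p17
  p11 = (a.d.0 + (0 | 0 + b.0)) | (0 | 0) → —a→ p14, —b→ p15
  p12 = a.b.0 | (0 | (0 + 0)) → —a→ p18
  p13 = b.0 | (c.0 | (0 + 0) + b.a.0) → —b→ p17, —b→ p19, —c→ p18
  p14 = d.0 | (0 | 0) → —d→ p15
  p15 = 0 | (0 | 0) → (no moves)
  p16 = a.b.0 | 0 → —a→ p20
  p17 = b.0 | a.0 → —a→ p20, —b→ p21
  p18 = b.0 | (0 | (0 + 0)) → —b→ p22
  p19 = 0 | (c.0 | (0 + 0) + b.a.0) → —b→ p21, —c→ p22
  p20 = b.0 | 0 → —b→ p23
  p21 = 0 | a.0 → —a→ p23
  p22 = 0 | (0 | (0 + 0)) → (no moves)
  p23 = 0 | 0 → (no moves)
Q's transition system — 24 states:
  q0 = d.a.a.0 | (c.0 | (0 + 0) + b.a.0) + (a.d.0 + (0 | 0 + b.0)) | c.b.(0 | 0) → —a→ q1, —b→ q2, —b→ q3, —c→ q4, —c→ q5, —d→ q6
  q1 = d.0 | c.b.(0 | 0) → —c→ q7, —d→ q2
  q2 = 0 | c.b.(0 | 0) → —c→ q8
  q3 = d.a.a.0 | a.0 → —a→ q9, —d→ q10
  q4 = (a.d.0 + (0 | 0 + b.0)) | b.(0 | 0) → —a→ q7, —b→ q11, —b→ q8
  q5 = d.a.a.0 | (0 | (0 + 0)) → —d→ q12
  q6 = a.a.0 | (c.0 | (0 + 0) + b.a.0) → —a→ q13, —b→ q10, —c→ q12
  q7 = d.0 | b.(0 | 0) → —b→ q14, —d→ q8
  q8 = 0 | b.(0 | 0) → —b→ q15
  q9 = d.a.a.0 | 0 → —d→ q16
  q10 = a.a.0 | a.0 → —a→ q16, —a→ q17
  q11 = (a.d.0 + (0 | 0 + b.0)) | (0 | 0) → —a→ q14, —b→ q15
  q12 = a.a.0 | (0 | (0 + 0)) → —a→ q18
  q13 = a.0 | (c.0 | (0 + 0) + b.a.0) → —a→ q19, —b→ q17, —c→ q18
  q14 = d.0 | (0 | 0) → —d→ q15
  q15 = 0 | (0 | 0) → (no moves)
  q16 = a.a.0 | 0 → —a→ q20
  q17 = a.0 | a.0 → —a→ q20, —a→ q21
  q18 = a.0 | (0 | (0 + 0)) → —a→ q22
  q19 = 0 | (c.0 | (0 + 0) + b.a.0) → —b→ q21, —c→ q22
  q20 = a.0 | 0 → —a→ q23
  q21 = 0 | a.0 → —a→ q23
  q22 = 0 | (0 | (0 + 0)) → (no moves)
  q23 = 0 | 0 → (no moves)
Bisimilarity quotient blocks:
  B0 = {p0}
  B1 = {p6}
  B2 = {p13}
  B3 = {p19, q19}
  B4 = {p21, q18, q20, q21}
  B5 = {p15, p22, p23, q15, q22, q23}
  B6 = {p18, p20, p8, q8}
  B7 = {p17}
  B8 = {p10}
  B9 = {p12, p16}
  B10 = {p4, q4}
  B11 = {p11, q11}
  B12 = {p14, q14}
  B13 = {p7, q7}
  B14 = {p1, q1}
  B15 = {p2, q2}
  B16 = {p5, p9}
  B17 = {p3}
  B18 = {q0}
  B19 = {q5, q9}
  B20 = {q12, q16, q17}
  B21 = {q6}
  B22 = {q13}
  B23 = {q10}
  B24 = {q3}
p0 ∈ B0, q0 ∈ B18 → different blocks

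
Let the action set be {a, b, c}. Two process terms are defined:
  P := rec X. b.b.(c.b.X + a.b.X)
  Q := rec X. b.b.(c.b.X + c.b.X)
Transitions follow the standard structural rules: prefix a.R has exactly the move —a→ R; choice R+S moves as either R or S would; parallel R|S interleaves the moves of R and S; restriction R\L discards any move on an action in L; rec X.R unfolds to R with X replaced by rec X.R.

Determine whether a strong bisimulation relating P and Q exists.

not bisimilar

Reachable graph of P (4 states):
  p0 = rec X. b.b.(c.b.X + a.b.X) ⊢ --b--▸ p1
  p1 = b.(c.b.(rec X. b.b.(c.b.X + a.b.X)) + a.b.(rec X. b.b.(c.b.X + a.b.X))) ⊢ --b--▸ p2
  p2 = c.b.(rec X. b.b.(c.b.X + a.b.X)) + a.b.(rec X. b.b.(c.b.X + a.b.X)) ⊢ --a--▸ p3, --c--▸ p3
  p3 = b.(rec X. b.b.(c.b.X + a.b.X)) ⊢ --b--▸ p0
Reachable graph of Q (4 states):
  q0 = rec X. b.b.(c.b.X + c.b.X) ⊢ --b--▸ q1
  q1 = b.(c.b.(rec X. b.b.(c.b.X + c.b.X)) + c.b.(rec X. b.b.(c.b.X + c.b.X))) ⊢ --b--▸ q2
  q2 = c.b.(rec X. b.b.(c.b.X + c.b.X)) + c.b.(rec X. b.b.(c.b.X + c.b.X)) ⊢ --c--▸ q3
  q3 = b.(rec X. b.b.(c.b.X + c.b.X)) ⊢ --b--▸ q0
Partition-refinement fixed point:
  B0 = {p0}
  B1 = {p1}
  B2 = {p2}
  B3 = {p3}
  B4 = {q0}
  B5 = {q1}
  B6 = {q2}
  B7 = {q3}
p0 ∈ B0, q0 ∈ B4 → different blocks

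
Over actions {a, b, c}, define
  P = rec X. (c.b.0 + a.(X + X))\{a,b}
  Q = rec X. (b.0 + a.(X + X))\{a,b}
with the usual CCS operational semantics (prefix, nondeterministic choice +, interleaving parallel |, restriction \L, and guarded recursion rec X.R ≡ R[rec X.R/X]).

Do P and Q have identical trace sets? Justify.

traces(P) ≠ traces(Q) — witness ⟨c⟩

Reachable graph of P (2 states):
  m0 = rec X. (c.b.0 + a.(X + X))\{a,b} :: =c=> m1
  m1 = (b.0)\{a,b} :: ∅
Reachable graph of Q (1 states):
  n0 = rec X. (b.0 + a.(X + X))\{a,b} :: ∅
Executing c from P (initial set {m0}):
  [1] c ⇒ {m1}
  ✓ P
Executing c from Q (initial set {n0}):
  [1] c ⇒ no successor for Q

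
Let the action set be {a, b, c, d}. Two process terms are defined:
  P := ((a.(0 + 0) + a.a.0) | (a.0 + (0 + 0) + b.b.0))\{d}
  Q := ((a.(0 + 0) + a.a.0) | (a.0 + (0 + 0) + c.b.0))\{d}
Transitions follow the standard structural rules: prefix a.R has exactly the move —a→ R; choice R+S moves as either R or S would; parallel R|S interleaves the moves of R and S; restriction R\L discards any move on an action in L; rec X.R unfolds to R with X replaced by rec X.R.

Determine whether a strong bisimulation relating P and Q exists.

P ≁ Q

P's transition system — 12 states:
  m0 = ((a.(0 + 0) + a.a.0) | (a.0 + (0 + 0) + b.b.0))\{d} has moves -a-> m1, -a-> m2, -a-> m3, -b-> m4
  m1 = ((0 + 0) | (a.0 + (0 + 0) + b.b.0))\{d} has moves -a-> m5, -b-> m6
  m2 = ((a.(0 + 0) + a.a.0) | 0)\{d} has moves -a-> m5, -a-> m7
  m3 = (a.0 | (a.0 + (0 + 0) + b.b.0))\{d} has moves -a-> m7, -a-> m8, -b-> m9
  m4 = ((a.(0 + 0) + a.a.0) | b.0)\{d} has moves -a-> m6, -a-> m9, -b-> m2
  m5 = ((0 + 0) | 0)\{d} has moves ∅
  m6 = ((0 + 0) | b.0)\{d} has moves -b-> m5
  m7 = (a.0 | 0)\{d} has moves -a-> m10
  m8 = (0 | (a.0 + (0 + 0) + b.b.0))\{d} has moves -a-> m10, -b-> m11
  m9 = (a.0 | b.0)\{d} has moves -a-> m11, -b-> m7
  m10 = (0 | 0)\{d} has moves ∅
  m11 = (0 | b.0)\{d} has moves -b-> m10
Q's transition system — 12 states:
  n0 = ((a.(0 + 0) + a.a.0) | (a.0 + (0 + 0) + c.b.0))\{d} has moves -a-> n1, -a-> n2, -a-> n3, -c-> n4
  n1 = ((0 + 0) | (a.0 + (0 + 0) + c.b.0))\{d} has moves -a-> n5, -c-> n6
  n2 = ((a.(0 + 0) + a.a.0) | 0)\{d} has moves -a-> n5, -a-> n7
  n3 = (a.0 | (a.0 + (0 + 0) + c.b.0))\{d} has moves -a-> n7, -a-> n8, -c-> n9
  n4 = ((a.(0 + 0) + a.a.0) | b.0)\{d} has moves -a-> n6, -a-> n9, -b-> n2
  n5 = ((0 + 0) | 0)\{d} has moves ∅
  n6 = ((0 + 0) | b.0)\{d} has moves -b-> n5
  n7 = (a.0 | 0)\{d} has moves -a-> n10
  n8 = (0 | (a.0 + (0 + 0) + c.b.0))\{d} has moves -a-> n10, -c-> n11
  n9 = (a.0 | b.0)\{d} has moves -a-> n11, -b-> n7
  n10 = (0 | 0)\{d} has moves ∅
  n11 = (0 | b.0)\{d} has moves -b-> n10
Coarsest stable partition (strong bisimilarity classes):
  B0 = {m0}
  B1 = {m4, n4}
  B2 = {m9, n9}
  B3 = {m11, m6, n11, n6}
  B4 = {m10, m5, n10, n5}
  B5 = {m7, n7}
  B6 = {m2, n2}
  B7 = {m3}
  B8 = {m1, m8}
  B9 = {n0}
  B10 = {n1, n8}
  B11 = {n3}
m0 ∈ B0, n0 ∈ B9 → different blocks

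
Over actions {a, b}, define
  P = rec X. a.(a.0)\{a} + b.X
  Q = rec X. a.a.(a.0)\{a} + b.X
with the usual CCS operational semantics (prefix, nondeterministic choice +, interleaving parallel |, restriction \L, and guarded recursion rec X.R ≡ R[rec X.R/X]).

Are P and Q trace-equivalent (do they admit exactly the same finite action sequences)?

P's transition system — 2 states:
  p0 = rec X. a.(a.0)\{a} + b.X has moves =a=> p1, =b=> p0
  p1 = (a.0)\{a} has moves (no moves)
Q's transition system — 3 states:
  q0 = rec X. a.a.(a.0)\{a} + b.X has moves =a=> q1, =b=> q0
  q1 = a.(a.0)\{a} has moves =a=> q2
  q2 = (a.0)\{a} has moves (no moves)
Run σ = ⟨aa⟩ on Q: start {q0}
  [1] a ⇒ {q1}
  [2] a ⇒ {q2}
  — Q admits the full trace.
Run σ = ⟨aa⟩ on P: start {p0}
  [1] a ⇒ {p1}
  [2] a ⇒ ∅ (P stuck)

traces(P) ≠ traces(Q) — witness ⟨aa⟩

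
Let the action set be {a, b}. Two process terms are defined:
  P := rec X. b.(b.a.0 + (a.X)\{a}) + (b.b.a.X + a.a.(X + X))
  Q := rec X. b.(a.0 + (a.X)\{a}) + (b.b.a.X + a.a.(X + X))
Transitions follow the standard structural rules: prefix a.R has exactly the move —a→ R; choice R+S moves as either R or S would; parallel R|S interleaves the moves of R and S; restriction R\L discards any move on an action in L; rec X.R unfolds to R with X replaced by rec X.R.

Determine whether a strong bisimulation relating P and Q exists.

Reachable graph of P (8 states):
  p0 = rec X. b.(b.a.0 + (a.X)\{a}) + (b.b.a.X + a.a.(X + X)) :: ··a··> p1, ··b··> p2, ··b··> p3
  p1 = a.((rec X. b.(b.a.0 + (a.X)\{a}) + (b.b.a.X + a.a.(X + X))) + (rec X. b.(b.a.0 + (a.X)\{a}) + (b.b.a.X + a.a.(X + X)))) :: ··a··> p4
  p2 = b.a.(rec X. b.(b.a.0 + (a.X)\{a}) + (b.b.a.X + a.a.(X + X))) :: ··b··> p5
  p3 = b.a.0 + (a.(rec X. b.(b.a.0 + (a.X)\{a}) + (b.b.a.X + a.a.(X + X))))\{a} :: ··b··> p6
  p4 = (rec X. b.(b.a.0 + (a.X)\{a}) + (b.b.a.X + a.a.(X + X))) + (rec X. b.(b.a.0 + (a.X)\{a}) + (b.b.a.X + a.a.(X + X))) :: ··a··> p1, ··b··> p2, ··b··> p3
  p5 = a.(rec X. b.(b.a.0 + (a.X)\{a}) + (b.b.a.X + a.a.(X + X))) :: ··a··> p0
  p6 = a.0 :: ··a··> p7
  p7 = 0 :: stopped
Reachable graph of Q (7 states):
  q0 = rec X. b.(a.0 + (a.X)\{a}) + (b.b.a.X + a.a.(X + X)) :: ··a··> q1, ··b··> q2, ··b··> q3
  q1 = a.((rec X. b.(a.0 + (a.X)\{a}) + (b.b.a.X + a.a.(X + X))) + (rec X. b.(a.0 + (a.X)\{a}) + (b.b.a.X + a.a.(X + X)))) :: ··a··> q4
  q2 = a.0 + (a.(rec X. b.(a.0 + (a.X)\{a}) + (b.b.a.X + a.a.(X + X))))\{a} :: ··a··> q5
  q3 = b.a.(rec X. b.(a.0 + (a.X)\{a}) + (b.b.a.X + a.a.(X + X))) :: ··b··> q6
  q4 = (rec X. b.(a.0 + (a.X)\{a}) + (b.b.a.X + a.a.(X + X))) + (rec X. b.(a.0 + (a.X)\{a}) + (b.b.a.X + a.a.(X + X))) :: ··a··> q1, ··b··> q2, ··b··> q3
  q5 = 0 :: stopped
  q6 = a.(rec X. b.(a.0 + (a.X)\{a}) + (b.b.a.X + a.a.(X + X))) :: ··a··> q0
Coarsest stable partition (strong bisimilarity classes):
  B0 = {p0, p4}
  B1 = {p1, p5}
  B2 = {p3}
  B3 = {p6, q2}
  B4 = {p7, q5}
  B5 = {p2}
  B6 = {q0, q4}
  B7 = {q3}
  B8 = {q1, q6}
p0 ∈ B0, q0 ∈ B6 → different blocks

NO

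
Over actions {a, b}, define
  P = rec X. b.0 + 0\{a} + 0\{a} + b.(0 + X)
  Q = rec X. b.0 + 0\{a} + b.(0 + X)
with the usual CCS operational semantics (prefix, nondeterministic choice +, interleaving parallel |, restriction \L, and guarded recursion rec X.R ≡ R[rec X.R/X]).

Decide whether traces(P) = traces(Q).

P's transition system — 3 states:
  u0 = rec X. b.0 + 0\{a} + 0\{a} + b.(0 + X) :: —b→ u1, —b→ u2
  u1 = 0 :: deadlocked
  u2 = 0 + (rec X. b.0 + 0\{a} + 0\{a} + b.(0 + X)) :: —b→ u1, —b→ u2
Q's transition system — 3 states:
  v0 = rec X. b.0 + 0\{a} + b.(0 + X) :: —b→ v1, —b→ v2
  v1 = 0 :: deadlocked
  v2 = 0 + (rec X. b.0 + 0\{a} + b.(0 + X)) :: —b→ v1, —b→ v2
Coarsest stable partition (strong bisimilarity classes):
  B0 = {u0, u2, v0, v2}
  B1 = {u1, v1}
u0 ∈ B0, v0 ∈ B0 → same block
Bisimilar ⇒ trace-equivalent.

YES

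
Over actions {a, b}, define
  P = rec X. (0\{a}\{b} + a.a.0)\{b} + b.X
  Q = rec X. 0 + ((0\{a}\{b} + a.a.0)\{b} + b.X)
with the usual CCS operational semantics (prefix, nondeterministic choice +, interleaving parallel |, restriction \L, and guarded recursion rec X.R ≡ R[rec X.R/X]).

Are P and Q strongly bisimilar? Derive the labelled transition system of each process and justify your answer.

YES

P's transition system — 3 states:
  m0 = rec X. (0\{a}\{b} + a.a.0)\{b} + b.X has moves --a--▸ m1, --b--▸ m0
  m1 = (a.0)\{b} has moves --a--▸ m2
  m2 = 0\{b} has moves stopped
Q's transition system — 3 states:
  n0 = rec X. 0 + ((0\{a}\{b} + a.a.0)\{b} + b.X) has moves --a--▸ n1, --b--▸ n0
  n1 = (a.0)\{b} has moves --a--▸ n2
  n2 = 0\{b} has moves stopped
Partition-refinement fixed point:
  B0 = {m0, n0}
  B1 = {m1, n1}
  B2 = {m2, n2}
m0 ∈ B0, n0 ∈ B0 → same block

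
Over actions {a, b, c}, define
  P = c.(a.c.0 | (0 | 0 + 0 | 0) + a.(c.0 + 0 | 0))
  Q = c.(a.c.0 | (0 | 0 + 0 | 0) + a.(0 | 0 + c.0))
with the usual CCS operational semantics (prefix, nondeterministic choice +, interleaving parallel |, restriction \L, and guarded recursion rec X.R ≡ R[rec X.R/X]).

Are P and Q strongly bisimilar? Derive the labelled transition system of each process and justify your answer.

Reachable graph of P (6 states):
  m0 = c.(a.c.0 | (0 | 0 + 0 | 0) + a.(c.0 + 0 | 0)) → -c-> m1
  m1 = a.c.0 | (0 | 0 + 0 | 0) + a.(c.0 + 0 | 0) → -a-> m2, -a-> m3
  m2 = c.0 + 0 | 0 → -c-> m4
  m3 = c.0 | (0 | 0 + 0 | 0) → -c-> m5
  m4 = 0 → ∅
  m5 = 0 | (0 | 0 + 0 | 0) → ∅
Reachable graph of Q (6 states):
  n0 = c.(a.c.0 | (0 | 0 + 0 | 0) + a.(0 | 0 + c.0)) → -c-> n1
  n1 = a.c.0 | (0 | 0 + 0 | 0) + a.(0 | 0 + c.0) → -a-> n2, -a-> n3
  n2 = 0 | 0 + c.0 → -c-> n4
  n3 = c.0 | (0 | 0 + 0 | 0) → -c-> n5
  n4 = 0 → ∅
  n5 = 0 | (0 | 0 + 0 | 0) → ∅
Coarsest stable partition (strong bisimilarity classes):
  B0 = {m0, n0}
  B1 = {m1, n1}
  B2 = {m2, m3, n2, n3}
  B3 = {m4, m5, n4, n5}
m0 ∈ B0, n0 ∈ B0 → same block

bisimilar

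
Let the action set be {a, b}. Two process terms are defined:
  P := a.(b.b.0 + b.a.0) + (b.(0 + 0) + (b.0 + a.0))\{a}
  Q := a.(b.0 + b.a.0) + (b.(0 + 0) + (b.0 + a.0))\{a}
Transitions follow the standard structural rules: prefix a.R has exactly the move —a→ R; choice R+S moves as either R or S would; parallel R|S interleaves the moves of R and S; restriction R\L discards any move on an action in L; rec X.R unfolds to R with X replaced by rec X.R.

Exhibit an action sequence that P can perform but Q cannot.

P's transition system — 7 states:
  u0 = a.(b.b.0 + b.a.0) + (b.(0 + 0) + (b.0 + a.0))\{a} | =a=> u1, =b=> u2, =b=> u3
  u1 = b.b.0 + b.a.0 | =b=> u4, =b=> u5
  u2 = (0 + 0)\{a} | (no moves)
  u3 = 0\{a} | (no moves)
  u4 = a.0 | =a=> u6
  u5 = b.0 | =b=> u6
  u6 = 0 | (no moves)
Q's transition system — 6 states:
  v0 = a.(b.0 + b.a.0) + (b.(0 + 0) + (b.0 + a.0))\{a} | =a=> v1, =b=> v2, =b=> v3
  v1 = b.0 + b.a.0 | =b=> v4, =b=> v5
  v2 = (0 + 0)\{a} | (no moves)
  v3 = 0\{a} | (no moves)
  v4 = 0 | (no moves)
  v5 = a.0 | =a=> v4
Trace ⟨abb⟩ through P, begin at {u0}:
  after a @ step 1: {u1}
  after b @ step 2: {u4, u5}
  after b @ step 3: {u6}
  P completes σ.
Trace ⟨abb⟩ through Q, begin at {v0}:
  after a @ step 1: {v1}
  after b @ step 2: {v4, v5}
  after b @ step 3: ∅  — Q cannot continue

abb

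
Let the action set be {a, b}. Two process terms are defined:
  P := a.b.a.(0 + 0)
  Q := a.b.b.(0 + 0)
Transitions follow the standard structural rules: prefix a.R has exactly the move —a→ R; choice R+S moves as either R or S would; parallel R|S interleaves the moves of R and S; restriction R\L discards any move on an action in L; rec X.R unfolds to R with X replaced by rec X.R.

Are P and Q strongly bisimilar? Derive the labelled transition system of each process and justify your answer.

LTS(P): 4 reachable states
  p0 = a.b.a.(0 + 0) :: --a--▸ p1
  p1 = b.a.(0 + 0) :: --b--▸ p2
  p2 = a.(0 + 0) :: --a--▸ p3
  p3 = 0 + 0 :: deadlocked
LTS(Q): 4 reachable states
  q0 = a.b.b.(0 + 0) :: --a--▸ q1
  q1 = b.b.(0 + 0) :: --b--▸ q2
  q2 = b.(0 + 0) :: --b--▸ q3
  q3 = 0 + 0 :: deadlocked
Coarsest stable partition (strong bisimilarity classes):
  B0 = {p0}
  B1 = {p1}
  B2 = {p2}
  B3 = {p3, q3}
  B4 = {q0}
  B5 = {q1}
  B6 = {q2}
p0 ∈ B0, q0 ∈ B4 → different blocks

P ≁ Q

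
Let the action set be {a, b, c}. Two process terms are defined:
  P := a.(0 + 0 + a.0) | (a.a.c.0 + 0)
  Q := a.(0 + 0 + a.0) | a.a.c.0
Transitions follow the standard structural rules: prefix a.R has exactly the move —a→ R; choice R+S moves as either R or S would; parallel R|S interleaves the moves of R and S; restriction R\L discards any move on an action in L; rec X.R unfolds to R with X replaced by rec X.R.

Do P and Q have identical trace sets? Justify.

trace-equivalent

P's transition system — 12 states:
  m0 = a.(0 + 0 + a.0) | (a.a.c.0 + 0) → —a→ m1, —a→ m2
  m1 = (0 + 0 + a.0) | (a.a.c.0 + 0) → —a→ m3, —a→ m4
  m2 = a.(0 + 0 + a.0) | a.c.0 → —a→ m3, —a→ m5
  m3 = (0 + 0 + a.0) | a.c.0 → —a→ m6, —a→ m7
  m4 = 0 | (a.a.c.0 + 0) → —a→ m7
  m5 = a.(0 + 0 + a.0) | c.0 → —a→ m6, —c→ m8
  m6 = (0 + 0 + a.0) | c.0 → —a→ m9, —c→ m10
  m7 = 0 | a.c.0 → —a→ m9
  m8 = a.(0 + 0 + a.0) | 0 → —a→ m10
  m9 = 0 | c.0 → —c→ m11
  m10 = (0 + 0 + a.0) | 0 → —a→ m11
  m11 = 0 | 0 → (no moves)
Q's transition system — 12 states:
  n0 = a.(0 + 0 + a.0) | a.a.c.0 → —a→ n1, —a→ n2
  n1 = (0 + 0 + a.0) | a.a.c.0 → —a→ n3, —a→ n4
  n2 = a.(0 + 0 + a.0) | a.c.0 → —a→ n3, —a→ n5
  n3 = (0 + 0 + a.0) | a.c.0 → —a→ n6, —a→ n7
  n4 = 0 | a.a.c.0 → —a→ n7
  n5 = a.(0 + 0 + a.0) | c.0 → —a→ n6, —c→ n8
  n6 = (0 + 0 + a.0) | c.0 → —a→ n9, —c→ n10
  n7 = 0 | a.c.0 → —a→ n9
  n8 = a.(0 + 0 + a.0) | 0 → —a→ n10
  n9 = 0 | c.0 → —c→ n11
  n10 = (0 + 0 + a.0) | 0 → —a→ n11
  n11 = 0 | 0 → (no moves)
Bisimilarity quotient blocks:
  B0 = {m0, n0}
  B1 = {m2, n2}
  B2 = {m5, n5}
  B3 = {m8, n8}
  B4 = {m10, n10}
  B5 = {m11, n11}
  B6 = {m6, n6}
  B7 = {m9, n9}
  B8 = {m3, n3}
  B9 = {m7, n7}
  B10 = {m1, n1}
  B11 = {m4, n4}
m0 ∈ B0, n0 ∈ B0 → same block
Bisimilar ⇒ trace-equivalent.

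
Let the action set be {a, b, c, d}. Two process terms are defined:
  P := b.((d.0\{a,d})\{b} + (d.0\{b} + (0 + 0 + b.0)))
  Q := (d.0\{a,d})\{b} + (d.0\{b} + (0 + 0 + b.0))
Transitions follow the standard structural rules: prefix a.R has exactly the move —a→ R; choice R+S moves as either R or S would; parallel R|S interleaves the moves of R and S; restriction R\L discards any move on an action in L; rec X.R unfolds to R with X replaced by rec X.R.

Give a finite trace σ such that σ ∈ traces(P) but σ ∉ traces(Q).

Reachable graph of P (5 states):
  m0 = b.((d.0\{a,d})\{b} + (d.0\{b} + (0 + 0 + b.0))) :: -b-> m1
  m1 = (d.0\{a,d})\{b} + (d.0\{b} + (0 + 0 + b.0)) :: -b-> m2, -d-> m3, -d-> m4
  m2 = 0 :: ·
  m3 = 0\{a,d}\{b} :: ·
  m4 = 0\{b} :: ·
Reachable graph of Q (4 states):
  n0 = (d.0\{a,d})\{b} + (d.0\{b} + (0 + 0 + b.0)) :: -b-> n1, -d-> n2, -d-> n3
  n1 = 0 :: ·
  n2 = 0\{a,d}\{b} :: ·
  n3 = 0\{b} :: ·
Run σ = ⟨bb⟩ on P: start {m0}
  [1] b ⇒ {m1}
  [2] b ⇒ {m2}
  — P admits the full trace.
Run σ = ⟨bb⟩ on Q: start {n0}
  [1] b ⇒ {n1}
  [2] b ⇒ ∅ (Q stuck)

bb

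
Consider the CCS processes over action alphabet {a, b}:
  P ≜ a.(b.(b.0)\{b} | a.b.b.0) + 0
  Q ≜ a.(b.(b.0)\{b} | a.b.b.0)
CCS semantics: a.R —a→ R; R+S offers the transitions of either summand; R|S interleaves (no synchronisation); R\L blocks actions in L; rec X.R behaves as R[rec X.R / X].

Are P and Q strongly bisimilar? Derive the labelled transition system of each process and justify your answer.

P ~ Q

Reachable graph of P (9 states):
  m0 = a.(b.(b.0)\{b} | a.b.b.0) + 0 ⊢ -a-> m1
  m1 = b.(b.0)\{b} | a.b.b.0 ⊢ -a-> m2, -b-> m3
  m2 = b.(b.0)\{b} | b.b.0 ⊢ -b-> m4, -b-> m5
  m3 = (b.0)\{b} | a.b.b.0 ⊢ -a-> m4
  m4 = (b.0)\{b} | b.b.0 ⊢ -b-> m6
  m5 = b.(b.0)\{b} | b.0 ⊢ -b-> m6, -b-> m7
  m6 = (b.0)\{b} | b.0 ⊢ -b-> m8
  m7 = b.(b.0)\{b} | 0 ⊢ -b-> m8
  m8 = (b.0)\{b} | 0 ⊢ ·
Reachable graph of Q (9 states):
  n0 = a.(b.(b.0)\{b} | a.b.b.0) ⊢ -a-> n1
  n1 = b.(b.0)\{b} | a.b.b.0 ⊢ -a-> n2, -b-> n3
  n2 = b.(b.0)\{b} | b.b.0 ⊢ -b-> n4, -b-> n5
  n3 = (b.0)\{b} | a.b.b.0 ⊢ -a-> n4
  n4 = (b.0)\{b} | b.b.0 ⊢ -b-> n6
  n5 = b.(b.0)\{b} | b.0 ⊢ -b-> n6, -b-> n7
  n6 = (b.0)\{b} | b.0 ⊢ -b-> n8
  n7 = b.(b.0)\{b} | 0 ⊢ -b-> n8
  n8 = (b.0)\{b} | 0 ⊢ ·
Partition-refinement fixed point:
  B0 = {m0, n0}
  B1 = {m1, n1}
  B2 = {m2, n2}
  B3 = {m4, m5, n4, n5}
  B4 = {m6, m7, n6, n7}
  B5 = {m8, n8}
  B6 = {m3, n3}
m0 ∈ B0, n0 ∈ B0 → same block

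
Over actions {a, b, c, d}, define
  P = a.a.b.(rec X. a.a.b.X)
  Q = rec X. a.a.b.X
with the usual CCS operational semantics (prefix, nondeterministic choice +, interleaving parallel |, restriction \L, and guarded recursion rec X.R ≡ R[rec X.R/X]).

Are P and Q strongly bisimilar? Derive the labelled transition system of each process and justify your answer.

LTS(P): 4 reachable states
  m0 = a.a.b.(rec X. a.a.b.X) has moves =a=> m1
  m1 = a.b.(rec X. a.a.b.X) has moves =a=> m2
  m2 = b.(rec X. a.a.b.X) has moves =b=> m3
  m3 = rec X. a.a.b.X has moves =a=> m1
LTS(Q): 3 reachable states
  n0 = rec X. a.a.b.X has moves =a=> n1
  n1 = a.b.(rec X. a.a.b.X) has moves =a=> n2
  n2 = b.(rec X. a.a.b.X) has moves =b=> n0
Bisimilarity quotient blocks:
  B0 = {m0, m3, n0}
  B1 = {m1, n1}
  B2 = {m2, n2}
m0 ∈ B0, n0 ∈ B0 → same block

bisimilar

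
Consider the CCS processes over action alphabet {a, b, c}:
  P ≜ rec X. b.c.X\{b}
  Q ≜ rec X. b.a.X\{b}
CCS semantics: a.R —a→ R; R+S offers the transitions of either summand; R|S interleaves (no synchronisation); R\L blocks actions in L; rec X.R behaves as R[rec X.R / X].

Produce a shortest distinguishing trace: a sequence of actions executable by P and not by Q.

P's transition system — 3 states:
  s0 = rec X. b.c.X\{b} has moves —b→ s1
  s1 = c.(rec X. b.c.X\{b})\{b} has moves —c→ s2
  s2 = (rec X. b.c.X\{b})\{b} has moves stopped
Q's transition system — 3 states:
  t0 = rec X. b.a.X\{b} has moves —b→ t1
  t1 = a.(rec X. b.a.X\{b})\{b} has moves —a→ t2
  t2 = (rec X. b.a.X\{b})\{b} has moves stopped
Run σ = ⟨bc⟩ on P: start {s0}
  after b @ step 1: {s1}
  after c @ step 2: {s2}
  P completes σ.
Run σ = ⟨bc⟩ on Q: start {t0}
  after b @ step 1: {t1}
  after c @ step 2: ∅ (Q stuck)

bc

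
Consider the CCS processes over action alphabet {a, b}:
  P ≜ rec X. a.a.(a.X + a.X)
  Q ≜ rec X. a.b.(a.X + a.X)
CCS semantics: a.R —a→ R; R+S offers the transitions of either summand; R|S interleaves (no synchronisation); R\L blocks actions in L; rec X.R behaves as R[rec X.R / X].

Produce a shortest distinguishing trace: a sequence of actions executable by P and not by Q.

aa

LTS(P): 3 reachable states
  m0 = rec X. a.a.(a.X + a.X) ⊢ —a→ m1
  m1 = a.(a.(rec X. a.a.(a.X + a.X)) + a.(rec X. a.a.(a.X + a.X))) ⊢ —a→ m2
  m2 = a.(rec X. a.a.(a.X + a.X)) + a.(rec X. a.a.(a.X + a.X)) ⊢ —a→ m0
LTS(Q): 3 reachable states
  n0 = rec X. a.b.(a.X + a.X) ⊢ —a→ n1
  n1 = b.(a.(rec X. a.b.(a.X + a.X)) + a.(rec X. a.b.(a.X + a.X))) ⊢ —b→ n2
  n2 = a.(rec X. a.b.(a.X + a.X)) + a.(rec X. a.b.(a.X + a.X)) ⊢ —a→ n0
Trace ⟨aa⟩ through P, begin at {m0}:
  [1] a ⇒ {m1}
  [2] a ⇒ {m2}
  P completes σ.
Trace ⟨aa⟩ through Q, begin at {n0}:
  [1] a ⇒ {n1}
  [2] a ⇒ ∅  — Q cannot continue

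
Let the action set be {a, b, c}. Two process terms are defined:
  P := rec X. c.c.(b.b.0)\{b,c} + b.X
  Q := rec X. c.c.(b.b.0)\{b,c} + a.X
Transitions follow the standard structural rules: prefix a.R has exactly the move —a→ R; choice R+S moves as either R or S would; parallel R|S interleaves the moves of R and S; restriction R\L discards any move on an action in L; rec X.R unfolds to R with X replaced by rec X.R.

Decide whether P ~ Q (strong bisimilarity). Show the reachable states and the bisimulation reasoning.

P ≁ Q

P's transition system — 3 states:
  m0 = rec X. c.c.(b.b.0)\{b,c} + b.X ⊢ =b=> m0, =c=> m1
  m1 = c.(b.b.0)\{b,c} ⊢ =c=> m2
  m2 = (b.b.0)\{b,c} ⊢ ∅
Q's transition system — 3 states:
  n0 = rec X. c.c.(b.b.0)\{b,c} + a.X ⊢ =a=> n0, =c=> n1
  n1 = c.(b.b.0)\{b,c} ⊢ =c=> n2
  n2 = (b.b.0)\{b,c} ⊢ ∅
Partition-refinement fixed point:
  B0 = {m0}
  B1 = {m1, n1}
  B2 = {m2, n2}
  B3 = {n0}
m0 ∈ B0, n0 ∈ B3 → different blocks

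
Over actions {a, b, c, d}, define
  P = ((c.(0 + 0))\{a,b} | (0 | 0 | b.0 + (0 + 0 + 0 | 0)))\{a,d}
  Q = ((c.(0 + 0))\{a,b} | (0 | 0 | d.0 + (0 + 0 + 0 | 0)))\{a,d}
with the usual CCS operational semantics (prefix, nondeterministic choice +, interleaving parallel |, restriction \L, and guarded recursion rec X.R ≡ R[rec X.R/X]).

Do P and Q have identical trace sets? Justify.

NO — witness ⟨b⟩

P's transition system — 4 states:
  p0 = ((c.(0 + 0))\{a,b} | (0 | 0 | b.0 + (0 + 0 + 0 | 0)))\{a,d} has moves =b=> p1, =c=> p2
  p1 = ((c.(0 + 0))\{a,b} | (0 | 0 | 0))\{a,d} has moves =c=> p3
  p2 = ((0 + 0)\{a,b} | (0 | 0 | b.0 + (0 + 0 + 0 | 0)))\{a,d} has moves =b=> p3
  p3 = ((0 + 0)\{a,b} | (0 | 0 | 0))\{a,d} has moves ∅
Q's transition system — 2 states:
  q0 = ((c.(0 + 0))\{a,b} | (0 | 0 | d.0 + (0 + 0 + 0 | 0)))\{a,d} has moves =c=> q1
  q1 = ((0 + 0)\{a,b} | (0 | 0 | d.0 + (0 + 0 + 0 | 0)))\{a,d} has moves ∅
Trace ⟨b⟩ through P, begin at {p0}:
  [1] b ⇒ {p1}
  ✓ P
Trace ⟨b⟩ through Q, begin at {q0}:
  [1] b ⇒ ∅  — Q cannot continue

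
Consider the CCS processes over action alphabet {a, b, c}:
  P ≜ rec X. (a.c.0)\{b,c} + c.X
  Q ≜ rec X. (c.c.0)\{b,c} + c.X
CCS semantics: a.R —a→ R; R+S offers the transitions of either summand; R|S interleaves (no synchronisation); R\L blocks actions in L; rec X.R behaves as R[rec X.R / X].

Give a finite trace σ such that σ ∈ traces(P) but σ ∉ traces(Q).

a

P's transition system — 2 states:
  s0 = rec X. (a.c.0)\{b,c} + c.X ⊢ —a→ s1, —c→ s0
  s1 = (c.0)\{b,c} ⊢ deadlocked
Q's transition system — 1 states:
  t0 = rec X. (c.c.0)\{b,c} + c.X ⊢ —c→ t0
Run σ = ⟨a⟩ on P: start {s0}
  step 1 (a): {s1}
  ✓ P
Run σ = ⟨a⟩ on Q: start {t0}
  step 1 (a): ∅ (Q stuck)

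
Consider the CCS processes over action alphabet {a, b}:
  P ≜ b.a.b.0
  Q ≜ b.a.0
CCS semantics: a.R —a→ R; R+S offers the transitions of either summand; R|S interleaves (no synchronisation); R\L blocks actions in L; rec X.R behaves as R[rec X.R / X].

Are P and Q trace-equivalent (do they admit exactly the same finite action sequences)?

Reachable graph of P (4 states):
  m0 = b.a.b.0 ⊢ —b→ m1
  m1 = a.b.0 ⊢ —a→ m2
  m2 = b.0 ⊢ —b→ m3
  m3 = 0 ⊢ (no moves)
Reachable graph of Q (3 states):
  n0 = b.a.0 ⊢ —b→ n1
  n1 = a.0 ⊢ —a→ n2
  n2 = 0 ⊢ (no moves)
Trace ⟨bab⟩ through P, begin at {m0}:
  after b @ step 1: {m1}
  after a @ step 2: {m2}
  after b @ step 3: {m3}
  — P admits the full trace.
Trace ⟨bab⟩ through Q, begin at {n0}:
  after b @ step 1: {n1}
  after a @ step 2: {n2}
  after b @ step 3: ∅  — Q cannot continue

traces(P) ≠ traces(Q) — witness ⟨bab⟩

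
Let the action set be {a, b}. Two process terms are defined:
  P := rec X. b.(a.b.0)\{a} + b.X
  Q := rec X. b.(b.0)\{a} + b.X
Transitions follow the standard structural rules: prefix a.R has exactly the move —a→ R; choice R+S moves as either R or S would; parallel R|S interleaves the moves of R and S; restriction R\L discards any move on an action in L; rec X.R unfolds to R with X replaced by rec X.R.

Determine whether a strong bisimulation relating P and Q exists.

LTS(P): 2 reachable states
  m0 = rec X. b.(a.b.0)\{a} + b.X :: —b→ m0, —b→ m1
  m1 = (a.b.0)\{a} :: deadlocked
LTS(Q): 3 reachable states
  n0 = rec X. b.(b.0)\{a} + b.X :: —b→ n0, —b→ n1
  n1 = (b.0)\{a} :: —b→ n2
  n2 = 0\{a} :: deadlocked
Bisimilarity quotient blocks:
  B0 = {m0}
  B1 = {m1, n2}
  B2 = {n0}
  B3 = {n1}
m0 ∈ B0, n0 ∈ B2 → different blocks

not bisimilar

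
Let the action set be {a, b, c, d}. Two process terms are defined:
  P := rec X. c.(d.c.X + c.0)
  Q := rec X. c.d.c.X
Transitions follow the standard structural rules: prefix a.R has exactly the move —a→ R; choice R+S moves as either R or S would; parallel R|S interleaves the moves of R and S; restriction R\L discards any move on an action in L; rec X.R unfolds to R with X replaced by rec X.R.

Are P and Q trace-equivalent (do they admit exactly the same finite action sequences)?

Reachable graph of P (4 states):
  p0 = rec X. c.(d.c.X + c.0) ⊢ -c-> p1
  p1 = d.c.(rec X. c.(d.c.X + c.0)) + c.0 ⊢ -c-> p2, -d-> p3
  p2 = 0 ⊢ ·
  p3 = c.(rec X. c.(d.c.X + c.0)) ⊢ -c-> p0
Reachable graph of Q (3 states):
  q0 = rec X. c.d.c.X ⊢ -c-> q1
  q1 = d.c.(rec X. c.d.c.X) ⊢ -d-> q2
  q2 = c.(rec X. c.d.c.X) ⊢ -c-> q0
Executing cc from P (initial set {p0}):
  [1] c ⇒ {p1}
  [2] c ⇒ {p2}
  ✓ P
Executing cc from Q (initial set {q0}):
  [1] c ⇒ {q1}
  [2] c ⇒ ∅ (Q stuck)

traces(P) ≠ traces(Q) — witness ⟨cc⟩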